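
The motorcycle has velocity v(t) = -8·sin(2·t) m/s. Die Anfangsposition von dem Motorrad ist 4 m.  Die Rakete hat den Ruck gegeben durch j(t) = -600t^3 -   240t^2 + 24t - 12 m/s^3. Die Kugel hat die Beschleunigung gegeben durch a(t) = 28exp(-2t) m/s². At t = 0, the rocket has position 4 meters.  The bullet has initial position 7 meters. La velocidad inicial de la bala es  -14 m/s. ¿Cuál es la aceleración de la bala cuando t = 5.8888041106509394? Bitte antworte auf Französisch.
De l'équation de l'accélération a(t) = 28·exp(-2·t), nous substituons t = 5.8888041106509394 pour obtenir a = 0.000214885826348775.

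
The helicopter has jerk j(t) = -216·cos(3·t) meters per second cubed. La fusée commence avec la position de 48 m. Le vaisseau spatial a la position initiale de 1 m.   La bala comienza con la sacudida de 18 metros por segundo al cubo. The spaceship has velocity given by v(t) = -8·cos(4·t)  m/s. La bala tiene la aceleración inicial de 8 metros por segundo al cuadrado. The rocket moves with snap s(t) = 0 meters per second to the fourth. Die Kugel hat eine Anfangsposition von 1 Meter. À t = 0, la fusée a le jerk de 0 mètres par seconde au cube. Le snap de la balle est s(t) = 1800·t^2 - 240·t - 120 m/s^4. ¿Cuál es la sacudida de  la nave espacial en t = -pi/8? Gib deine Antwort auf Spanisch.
Para resolver esto, necesitamos tomar 2 derivadas de nuestra ecuación de la velocidad v(t) = -8·cos(4·t). Tomando d/dt de v(t), encontramos a(t) = 32·sin(4·t). La derivada de la aceleración da la sacudida: j(t) = 128·cos(4·t). De la ecuación de la sacudida j(t) = 128·cos(4·t), sustituimos t = -pi/8 para obtener j = 0.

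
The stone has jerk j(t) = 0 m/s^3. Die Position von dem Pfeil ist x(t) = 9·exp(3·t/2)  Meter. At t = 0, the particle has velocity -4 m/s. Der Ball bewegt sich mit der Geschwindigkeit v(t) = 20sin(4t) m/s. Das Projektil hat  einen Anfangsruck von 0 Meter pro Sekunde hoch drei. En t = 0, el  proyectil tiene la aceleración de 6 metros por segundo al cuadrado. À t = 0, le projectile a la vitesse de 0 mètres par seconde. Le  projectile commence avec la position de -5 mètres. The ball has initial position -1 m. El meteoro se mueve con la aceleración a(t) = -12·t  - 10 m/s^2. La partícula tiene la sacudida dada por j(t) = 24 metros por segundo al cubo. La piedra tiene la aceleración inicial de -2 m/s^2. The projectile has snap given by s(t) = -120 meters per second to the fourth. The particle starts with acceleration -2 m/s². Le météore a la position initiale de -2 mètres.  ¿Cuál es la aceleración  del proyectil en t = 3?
Partiendo del snap s(t) = -120, tomamos 2 integrales. La integral del snap es la sacudida. Usando j(0) = 0, obtenemos j(t) = -120·t. Integrando la sacudida y usando la condición inicial a(0) = 6, obtenemos a(t) = 6 - 60·t^2. De la ecuación de la aceleración a(t) = 6 - 60·t^2, sustituimos t = 3 para obtener a = -534.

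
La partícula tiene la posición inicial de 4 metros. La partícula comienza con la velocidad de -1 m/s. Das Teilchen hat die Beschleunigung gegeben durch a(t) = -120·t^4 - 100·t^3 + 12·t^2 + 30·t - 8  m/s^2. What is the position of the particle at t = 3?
We need to integrate our acceleration equation a(t) = -120·t^4 - 100·t^3 + 12·t^2 + 30·t - 8 2 times. Integrating acceleration and using the initial condition v(0) = -1, we get v(t) = -24·t^5 - 25·t^4 + 4·t^3 + 15·t^2 - 8·t - 1. Finding the integral of v(t) and using x(0) = 4: x(t) = -4·t^6 - 5·t^5 + t^4 + 5·t^3 - 4·t^2 - t + 4. Using x(t) = -4·t^6 - 5·t^5 + t^4 + 5·t^3 - 4·t^2 - t + 4 and substituting t = 3, we find x = -3950.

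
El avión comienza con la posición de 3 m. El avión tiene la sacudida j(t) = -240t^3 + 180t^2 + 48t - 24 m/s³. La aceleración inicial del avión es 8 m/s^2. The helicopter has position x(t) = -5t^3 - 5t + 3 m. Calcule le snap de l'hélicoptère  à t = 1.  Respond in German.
Ausgehend von der Position x(t) = -5·t^3 - 5·t + 3, nehmen wir 4 Ableitungen. Mit d/dt von x(t) finden wir v(t) = -15·t^2 - 5. Die Ableitung von der Geschwindigkeit ergibt die Beschleunigung: a(t) = -30·t. Mit d/dt von a(t) finden wir j(t) = -30. Durch Ableiten von dem Ruck erhalten wir den Snap: s(t) = 0. Mit s(t) = 0 und Einsetzen von t = 1, finden wir s = 0.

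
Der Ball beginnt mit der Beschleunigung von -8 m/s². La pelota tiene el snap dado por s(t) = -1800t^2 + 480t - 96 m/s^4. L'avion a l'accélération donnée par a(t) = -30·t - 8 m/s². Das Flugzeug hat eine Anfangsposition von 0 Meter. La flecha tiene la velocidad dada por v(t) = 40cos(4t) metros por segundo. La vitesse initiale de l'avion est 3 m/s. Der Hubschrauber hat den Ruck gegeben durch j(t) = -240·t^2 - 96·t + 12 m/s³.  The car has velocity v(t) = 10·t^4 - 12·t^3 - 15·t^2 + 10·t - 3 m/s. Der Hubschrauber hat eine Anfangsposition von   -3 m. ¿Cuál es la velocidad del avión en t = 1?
Necesitamos integrar nuestra ecuación de la aceleración a(t) = -30·t - 8 1 vez. Integrando la aceleración y usando la condición inicial v(0) = 3, obtenemos v(t) = -15·t^2 - 8·t + 3. Usando v(t) = -15·t^2 - 8·t + 3 y sustituyendo t = 1, encontramos v = -20.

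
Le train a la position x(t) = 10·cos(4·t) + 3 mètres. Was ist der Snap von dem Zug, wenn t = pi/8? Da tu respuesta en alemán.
Ausgehend von der Position x(t) = 10·cos(4·t) + 3, nehmen wir 4 Ableitungen. Durch Ableiten von der Position erhalten wir die Geschwindigkeit: v(t) = -40·sin(4·t). Mit d/dt von v(t) finden wir a(t) = -160·cos(4·t). Durch Ableiten von der Beschleunigung erhalten wir den Ruck: j(t) = 640·sin(4·t). Mit d/dt von j(t) finden wir s(t) = 2560·cos(4·t). Aus der Gleichung für den Snap s(t) = 2560·cos(4·t), setzen wir t = pi/8 ein und erhalten s = 0.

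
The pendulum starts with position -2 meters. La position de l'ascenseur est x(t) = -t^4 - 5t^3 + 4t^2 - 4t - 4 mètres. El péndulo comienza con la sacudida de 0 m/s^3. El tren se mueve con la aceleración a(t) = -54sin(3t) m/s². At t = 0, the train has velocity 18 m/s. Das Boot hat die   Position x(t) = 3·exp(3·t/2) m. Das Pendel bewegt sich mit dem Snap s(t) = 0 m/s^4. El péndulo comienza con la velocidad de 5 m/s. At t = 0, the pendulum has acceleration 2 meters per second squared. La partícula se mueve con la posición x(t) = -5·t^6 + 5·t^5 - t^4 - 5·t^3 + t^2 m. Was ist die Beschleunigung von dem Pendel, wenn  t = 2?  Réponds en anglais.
Starting from snap s(t) = 0, we take 2 integrals. The antiderivative of snap, with j(0) = 0, gives jerk: j(t) = 0. The antiderivative of jerk is acceleration. Using a(0) = 2, we get a(t) = 2. From the given acceleration equation a(t) = 2, we substitute t = 2 to get a = 2.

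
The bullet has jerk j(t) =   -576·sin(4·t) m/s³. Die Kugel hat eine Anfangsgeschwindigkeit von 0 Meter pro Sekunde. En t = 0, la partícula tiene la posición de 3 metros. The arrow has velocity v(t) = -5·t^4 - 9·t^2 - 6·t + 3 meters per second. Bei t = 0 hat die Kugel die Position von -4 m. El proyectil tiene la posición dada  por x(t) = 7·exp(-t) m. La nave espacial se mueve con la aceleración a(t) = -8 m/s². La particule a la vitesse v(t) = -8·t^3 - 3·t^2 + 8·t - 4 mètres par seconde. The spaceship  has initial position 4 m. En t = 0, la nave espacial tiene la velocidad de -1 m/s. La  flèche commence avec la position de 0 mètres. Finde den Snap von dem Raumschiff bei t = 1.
Um dies zu lösen, müssen wir 2 Ableitungen unserer Gleichung für die Beschleunigung a(t) = -8 nehmen. Die Ableitung von der Beschleunigung ergibt den Ruck: j(t) = 0. Die Ableitung von dem Ruck ergibt den Snap: s(t) = 0. Aus der Gleichung für den Snap s(t) = 0, setzen wir t = 1 ein und erhalten s = 0.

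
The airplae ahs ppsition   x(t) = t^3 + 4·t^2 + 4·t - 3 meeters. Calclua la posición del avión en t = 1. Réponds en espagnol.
Usando x(t) = t^3 + 4·t^2 + 4·t - 3 y sustituyendo t = 1, encontramos x = 6.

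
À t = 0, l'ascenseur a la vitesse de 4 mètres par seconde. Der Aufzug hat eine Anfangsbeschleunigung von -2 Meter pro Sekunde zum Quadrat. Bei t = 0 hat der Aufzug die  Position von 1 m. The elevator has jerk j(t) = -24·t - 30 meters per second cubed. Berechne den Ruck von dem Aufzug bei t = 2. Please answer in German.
Wir haben den Ruck j(t) = -24·t - 30. Durch Einsetzen von t = 2: j(2) = -78.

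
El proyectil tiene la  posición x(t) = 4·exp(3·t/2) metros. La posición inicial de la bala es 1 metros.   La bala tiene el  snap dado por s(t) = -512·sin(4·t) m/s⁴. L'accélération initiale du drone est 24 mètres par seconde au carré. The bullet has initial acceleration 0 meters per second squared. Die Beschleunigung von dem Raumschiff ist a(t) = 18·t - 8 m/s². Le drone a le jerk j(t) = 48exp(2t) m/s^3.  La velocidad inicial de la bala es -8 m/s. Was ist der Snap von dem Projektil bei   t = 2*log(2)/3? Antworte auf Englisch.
To solve this, we need to take 4 derivatives of our position equation x(t) = 4·exp(3·t/2). Differentiating position, we get velocity: v(t) = 6·exp(3·t/2). The derivative of velocity gives acceleration: a(t) = 9·exp(3·t/2). The derivative of acceleration gives jerk: j(t) = 27·exp(3·t/2)/2. Taking d/dt of j(t), we find s(t) = 81·exp(3·t/2)/4. We have snap s(t) = 81·exp(3·t/2)/4. Substituting t = 2*log(2)/3: s(2*log(2)/3) = 81/2.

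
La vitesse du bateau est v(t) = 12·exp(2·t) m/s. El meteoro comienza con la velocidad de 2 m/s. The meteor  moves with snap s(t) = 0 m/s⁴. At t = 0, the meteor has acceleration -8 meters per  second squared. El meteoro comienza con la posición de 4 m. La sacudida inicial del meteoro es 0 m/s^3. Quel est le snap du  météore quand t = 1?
De l'équation du snap s(t) = 0, nous substituons t = 1 pour obtenir s = 0.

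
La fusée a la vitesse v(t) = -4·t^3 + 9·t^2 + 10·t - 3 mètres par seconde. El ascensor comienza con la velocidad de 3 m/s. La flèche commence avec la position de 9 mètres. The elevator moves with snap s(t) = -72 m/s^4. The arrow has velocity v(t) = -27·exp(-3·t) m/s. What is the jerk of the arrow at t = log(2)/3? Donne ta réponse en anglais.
We must differentiate our velocity equation v(t) = -27·exp(-3·t) 2 times. Differentiating velocity, we get acceleration: a(t) = 81·exp(-3·t). Taking d/dt of a(t), we find j(t) = -243·exp(-3·t). We have jerk j(t) = -243·exp(-3·t). Substituting t = log(2)/3: j(log(2)/3) = -243/2.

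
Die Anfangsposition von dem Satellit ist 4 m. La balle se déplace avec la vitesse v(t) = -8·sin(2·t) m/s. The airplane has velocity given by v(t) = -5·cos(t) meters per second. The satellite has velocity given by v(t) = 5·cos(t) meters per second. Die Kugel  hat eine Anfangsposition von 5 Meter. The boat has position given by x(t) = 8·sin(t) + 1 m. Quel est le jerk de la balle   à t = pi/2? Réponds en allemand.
Um dies zu lösen, müssen wir 2 Ableitungen unserer Gleichung für die Geschwindigkeit v(t) = -8·sin(2·t) nehmen. Durch Ableiten von der Geschwindigkeit erhalten wir die Beschleunigung: a(t) = -16·cos(2·t). Die Ableitung von der Beschleunigung ergibt den Ruck: j(t) = 32·sin(2·t). Wir haben den Ruck j(t) = 32·sin(2·t). Durch Einsetzen von t = pi/2: j(pi/2) = 0.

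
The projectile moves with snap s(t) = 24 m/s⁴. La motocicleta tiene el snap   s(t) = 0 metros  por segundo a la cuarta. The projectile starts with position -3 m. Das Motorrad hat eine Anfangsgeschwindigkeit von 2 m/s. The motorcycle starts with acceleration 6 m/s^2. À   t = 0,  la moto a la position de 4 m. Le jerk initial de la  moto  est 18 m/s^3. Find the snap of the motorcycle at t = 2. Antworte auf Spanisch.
De la ecuación del snap s(t) = 0, sustituimos t = 2 para obtener s = 0.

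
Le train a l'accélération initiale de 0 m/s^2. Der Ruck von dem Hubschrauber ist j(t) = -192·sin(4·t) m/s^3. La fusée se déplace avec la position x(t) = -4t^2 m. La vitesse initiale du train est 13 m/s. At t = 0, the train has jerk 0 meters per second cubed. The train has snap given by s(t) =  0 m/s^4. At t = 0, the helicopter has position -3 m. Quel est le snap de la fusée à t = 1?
Nous devons dériver notre équation de la position x(t) = -4·t^2 4 fois. En prenant d/dt de x(t), nous trouvons v(t) = -8·t. La dérivée de la vitesse donne l'accélération: a(t) = -8. La dérivée de l'accélération donne le jerk: j(t) = 0. En dérivant le jerk, nous obtenons le snap: s(t) = 0. Nous avons le snap s(t) = 0. En substituant t = 1: s(1) = 0.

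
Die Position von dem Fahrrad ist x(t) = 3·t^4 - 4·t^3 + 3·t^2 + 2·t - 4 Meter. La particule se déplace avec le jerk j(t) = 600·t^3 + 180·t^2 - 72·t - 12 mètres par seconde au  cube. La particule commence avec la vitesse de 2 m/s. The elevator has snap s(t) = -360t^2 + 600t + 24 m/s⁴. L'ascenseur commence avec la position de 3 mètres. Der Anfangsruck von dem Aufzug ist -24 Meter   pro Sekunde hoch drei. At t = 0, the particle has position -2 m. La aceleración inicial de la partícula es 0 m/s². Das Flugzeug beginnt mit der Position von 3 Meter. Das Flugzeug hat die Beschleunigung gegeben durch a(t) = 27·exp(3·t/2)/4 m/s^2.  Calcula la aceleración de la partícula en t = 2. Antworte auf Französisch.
Pour résoudre ceci, nous devons prendre 1 intégrale de notre équation du jerk j(t) = 600·t^3 + 180·t^2 - 72·t - 12. En intégrant le jerk et en utilisant la condition initiale a(0) = 0, nous obtenons a(t) = 6·t·(25·t^3 + 10·t^2 - 6·t - 2). Nous avons l'accélération a(t) = 6·t·(25·t^3 + 10·t^2 - 6·t - 2). En substituant t = 2: a(2) = 2712.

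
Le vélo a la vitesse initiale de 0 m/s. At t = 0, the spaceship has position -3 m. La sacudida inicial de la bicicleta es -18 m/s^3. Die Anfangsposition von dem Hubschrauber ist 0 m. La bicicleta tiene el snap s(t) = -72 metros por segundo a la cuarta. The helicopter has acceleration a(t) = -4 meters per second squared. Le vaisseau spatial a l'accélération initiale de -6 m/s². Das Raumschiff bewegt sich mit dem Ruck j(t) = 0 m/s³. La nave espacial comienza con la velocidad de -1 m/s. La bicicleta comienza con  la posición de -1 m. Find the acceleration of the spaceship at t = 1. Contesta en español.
Necesitamos integrar nuestra ecuación de la sacudida j(t) = 0 1 vez. Integrando la sacudida y usando la condición inicial a(0) = -6, obtenemos a(t) = -6. De la ecuación de la aceleración a(t) = -6, sustituimos t = 1 para obtener a = -6.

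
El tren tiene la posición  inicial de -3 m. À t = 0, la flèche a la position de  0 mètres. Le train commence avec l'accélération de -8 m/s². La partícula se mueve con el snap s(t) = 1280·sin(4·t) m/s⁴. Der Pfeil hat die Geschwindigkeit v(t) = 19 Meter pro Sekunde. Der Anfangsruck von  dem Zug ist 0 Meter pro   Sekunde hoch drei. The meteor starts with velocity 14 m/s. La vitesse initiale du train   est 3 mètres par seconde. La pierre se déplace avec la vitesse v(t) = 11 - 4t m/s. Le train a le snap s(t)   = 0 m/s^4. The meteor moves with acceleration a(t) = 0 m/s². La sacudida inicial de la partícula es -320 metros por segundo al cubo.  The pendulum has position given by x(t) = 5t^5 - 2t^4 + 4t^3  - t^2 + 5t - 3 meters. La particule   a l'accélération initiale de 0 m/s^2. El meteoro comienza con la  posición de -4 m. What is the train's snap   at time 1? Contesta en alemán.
Aus der Gleichung für den Snap s(t) = 0, setzen wir t = 1 ein und erhalten s = 0.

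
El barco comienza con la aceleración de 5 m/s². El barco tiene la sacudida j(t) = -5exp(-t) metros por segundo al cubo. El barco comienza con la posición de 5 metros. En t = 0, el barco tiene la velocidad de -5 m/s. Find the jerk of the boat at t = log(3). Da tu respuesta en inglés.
From the given jerk equation j(t) = -5·exp(-t), we substitute t = log(3) to get j = -5/3.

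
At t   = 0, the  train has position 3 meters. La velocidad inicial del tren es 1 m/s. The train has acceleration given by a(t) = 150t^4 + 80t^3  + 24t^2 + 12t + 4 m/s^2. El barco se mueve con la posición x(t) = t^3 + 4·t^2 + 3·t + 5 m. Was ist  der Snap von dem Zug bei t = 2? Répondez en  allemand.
Wir müssen unsere Gleichung für die Beschleunigung a(t) = 150·t^4 + 80·t^3 + 24·t^2 + 12·t + 4 2-mal ableiten. Die Ableitung von der Beschleunigung ergibt den Ruck: j(t) = 600·t^3 + 240·t^2 + 48·t + 12. Durch Ableiten von dem Ruck erhalten wir den Snap: s(t) = 1800·t^2 + 480·t + 48. Wir haben den Snap s(t) = 1800·t^2 + 480·t + 48. Durch Einsetzen von t = 2: s(2) = 8208.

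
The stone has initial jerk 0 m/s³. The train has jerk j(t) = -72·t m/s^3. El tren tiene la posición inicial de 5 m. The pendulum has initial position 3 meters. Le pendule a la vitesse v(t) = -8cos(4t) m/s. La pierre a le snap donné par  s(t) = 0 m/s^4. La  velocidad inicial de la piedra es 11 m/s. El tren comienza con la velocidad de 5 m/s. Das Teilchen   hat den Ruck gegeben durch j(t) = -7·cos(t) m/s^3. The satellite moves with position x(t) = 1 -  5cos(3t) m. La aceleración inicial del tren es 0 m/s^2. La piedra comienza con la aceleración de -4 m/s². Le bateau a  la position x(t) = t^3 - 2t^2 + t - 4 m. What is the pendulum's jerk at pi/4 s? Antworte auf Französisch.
Pour résoudre ceci, nous devons prendre 2 dérivées de notre équation de la vitesse v(t) = -8·cos(4·t). En prenant d/dt de v(t), nous trouvons a(t) = 32·sin(4·t). En dérivant l'accélération, nous obtenons le jerk: j(t) = 128·cos(4·t). Nous avons le jerk j(t) = 128·cos(4·t). En substituant t = pi/4: j(pi/4) = -128.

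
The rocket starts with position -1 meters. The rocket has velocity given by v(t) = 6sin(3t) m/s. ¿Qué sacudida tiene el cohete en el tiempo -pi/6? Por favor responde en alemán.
Um dies zu lösen, müssen wir 2 Ableitungen unserer Gleichung für die Geschwindigkeit v(t) = 6·sin(3·t) nehmen. Durch Ableiten von der Geschwindigkeit erhalten wir die Beschleunigung: a(t) = 18·cos(3·t). Durch Ableiten von der Beschleunigung erhalten wir den Ruck: j(t) = -54·sin(3·t). Wir haben den Ruck j(t) = -54·sin(3·t). Durch Einsetzen von t = -pi/6: j(-pi/6) = 54.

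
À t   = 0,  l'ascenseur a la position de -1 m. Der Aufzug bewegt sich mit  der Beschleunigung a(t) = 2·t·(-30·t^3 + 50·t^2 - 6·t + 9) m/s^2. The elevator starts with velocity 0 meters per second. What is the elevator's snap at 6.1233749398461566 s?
Starting from acceleration a(t) = 2·t·(-30·t^3 + 50·t^2 - 6·t + 9), we take 2 derivatives. Differentiating acceleration, we get jerk: j(t) = -60·t^3 + 100·t^2 + 2·t·(-90·t^2 + 100·t - 6) - 12·t + 18. Taking d/dt of j(t), we find s(t) = -360·t^2 + 2·t·(100 - 180·t) + 400·t - 24. Using s(t) = -360·t^2 + 2·t·(100 - 180·t) + 400·t - 24 and substituting t = 6.1233749398461566, we find s = -23346.8939069262.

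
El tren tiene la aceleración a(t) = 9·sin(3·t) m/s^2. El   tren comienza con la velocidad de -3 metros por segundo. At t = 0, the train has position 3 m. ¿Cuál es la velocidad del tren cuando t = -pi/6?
Para resolver esto, necesitamos tomar 1 antiderivada de nuestra ecuación de la aceleración a(t) = 9·sin(3·t). La antiderivada de la aceleración, con v(0) = -3, da la velocidad: v(t) = -3·cos(3·t). De la ecuación de la velocidad v(t) = -3·cos(3·t), sustituimos t = -pi/6 para obtener v = 0.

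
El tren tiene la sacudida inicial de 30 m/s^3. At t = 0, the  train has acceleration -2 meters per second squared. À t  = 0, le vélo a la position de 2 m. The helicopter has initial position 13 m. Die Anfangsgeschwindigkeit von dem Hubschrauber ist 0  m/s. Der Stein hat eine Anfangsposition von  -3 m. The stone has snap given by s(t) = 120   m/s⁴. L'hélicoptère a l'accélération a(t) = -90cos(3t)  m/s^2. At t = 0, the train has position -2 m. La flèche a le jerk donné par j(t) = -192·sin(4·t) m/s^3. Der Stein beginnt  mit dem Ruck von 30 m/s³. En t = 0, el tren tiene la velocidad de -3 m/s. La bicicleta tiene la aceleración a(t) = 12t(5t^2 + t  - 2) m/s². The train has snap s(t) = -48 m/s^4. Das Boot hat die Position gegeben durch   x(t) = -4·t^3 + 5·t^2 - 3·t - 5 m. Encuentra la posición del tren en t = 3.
Necesitamos integrar nuestra ecuación del snap s(t) = -48 4 veces. Tomando ∫s(t)dt y aplicando j(0) = 30, encontramos j(t) = 30 - 48·t. Integrando la sacudida y usando la condición inicial a(0) = -2, obtenemos a(t) = -24·t^2 + 30·t - 2. Tomando ∫a(t)dt y aplicando v(0) = -3, encontramos v(t) = -8·t^3 + 15·t^2 - 2·t - 3. La integral de la velocidad, con x(0) = -2, da la posición: x(t) = -2·t^4 + 5·t^3 - t^2 - 3·t - 2. Tenemos la posición x(t) = -2·t^4 + 5·t^3 - t^2 - 3·t - 2. Sustituyendo t = 3: x(3) = -47.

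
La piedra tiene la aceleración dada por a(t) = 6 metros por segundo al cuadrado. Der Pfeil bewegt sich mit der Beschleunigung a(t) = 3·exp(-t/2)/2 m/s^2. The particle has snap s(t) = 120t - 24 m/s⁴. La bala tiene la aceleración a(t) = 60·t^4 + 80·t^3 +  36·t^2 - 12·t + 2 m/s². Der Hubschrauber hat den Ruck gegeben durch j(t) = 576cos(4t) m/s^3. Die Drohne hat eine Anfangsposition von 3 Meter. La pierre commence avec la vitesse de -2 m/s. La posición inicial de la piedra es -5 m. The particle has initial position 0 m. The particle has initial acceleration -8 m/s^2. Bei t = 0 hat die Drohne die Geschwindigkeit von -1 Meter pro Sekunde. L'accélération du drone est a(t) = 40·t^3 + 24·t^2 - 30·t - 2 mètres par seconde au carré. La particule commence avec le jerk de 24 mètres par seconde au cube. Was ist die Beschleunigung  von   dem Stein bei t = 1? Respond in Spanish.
Tenemos la aceleración a(t) = 6. Sustituyendo t = 1: a(1) = 6.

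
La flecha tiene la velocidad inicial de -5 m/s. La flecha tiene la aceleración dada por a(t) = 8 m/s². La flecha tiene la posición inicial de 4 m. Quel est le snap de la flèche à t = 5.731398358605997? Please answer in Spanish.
Partiendo de la aceleración a(t) = 8, tomamos 2 derivadas. Derivando la aceleración, obtenemos la sacudida: j(t) = 0. Tomando d/dt de j(t), encontramos s(t) = 0. Usando s(t) = 0 y sustituyendo t = 5.731398358605997, encontramos s = 0.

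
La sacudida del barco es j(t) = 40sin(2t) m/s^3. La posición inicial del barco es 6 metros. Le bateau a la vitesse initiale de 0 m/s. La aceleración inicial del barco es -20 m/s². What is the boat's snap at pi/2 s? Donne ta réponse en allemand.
Ausgehend von dem Ruck j(t) = 40·sin(2·t), nehmen wir 1 Ableitung. Die Ableitung von dem Ruck ergibt den Snap: s(t) = 80·cos(2·t). Wir haben den Snap s(t) = 80·cos(2·t). Durch Einsetzen von t = pi/2: s(pi/2) = -80.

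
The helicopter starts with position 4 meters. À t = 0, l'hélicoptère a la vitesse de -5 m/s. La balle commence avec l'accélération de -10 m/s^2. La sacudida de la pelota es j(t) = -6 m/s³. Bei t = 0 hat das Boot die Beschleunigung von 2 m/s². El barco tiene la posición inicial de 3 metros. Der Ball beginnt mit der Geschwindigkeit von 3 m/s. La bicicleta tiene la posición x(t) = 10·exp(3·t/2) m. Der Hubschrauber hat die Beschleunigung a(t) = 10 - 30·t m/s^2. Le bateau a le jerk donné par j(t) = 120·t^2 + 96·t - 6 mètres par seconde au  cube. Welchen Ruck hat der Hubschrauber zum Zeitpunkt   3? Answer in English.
Starting from acceleration a(t) = 10 - 30·t, we take 1 derivative. Taking d/dt of a(t), we find j(t) = -30. From the given jerk equation j(t) = -30, we substitute t = 3 to get j = -30.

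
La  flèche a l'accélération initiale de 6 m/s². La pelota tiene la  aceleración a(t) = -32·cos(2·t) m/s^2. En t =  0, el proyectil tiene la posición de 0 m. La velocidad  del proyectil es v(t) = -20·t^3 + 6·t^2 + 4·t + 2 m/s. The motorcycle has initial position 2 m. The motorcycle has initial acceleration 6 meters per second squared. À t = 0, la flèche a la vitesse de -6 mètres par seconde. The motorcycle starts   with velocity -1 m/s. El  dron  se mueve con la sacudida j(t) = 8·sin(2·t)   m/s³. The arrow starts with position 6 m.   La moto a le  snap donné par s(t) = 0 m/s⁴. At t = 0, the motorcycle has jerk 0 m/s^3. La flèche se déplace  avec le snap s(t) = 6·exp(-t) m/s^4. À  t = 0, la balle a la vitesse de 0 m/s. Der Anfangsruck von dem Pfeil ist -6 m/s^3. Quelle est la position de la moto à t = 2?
En partant du snap s(t) = 0, nous prenons 4 primitives. L'intégrale du snap, avec j(0) = 0, donne le jerk: j(t) = 0. L'intégrale du jerk, avec a(0) = 6, donne l'accélération: a(t) = 6. L'intégrale de l'accélération, avec v(0) = -1, donne la vitesse: v(t) = 6·t - 1. La primitive de la vitesse, avec x(0) = 2, donne la position: x(t) = 3·t^2 - t + 2. Nous avons la position x(t) = 3·t^2 - t + 2. En substituant t = 2: x(2) = 12.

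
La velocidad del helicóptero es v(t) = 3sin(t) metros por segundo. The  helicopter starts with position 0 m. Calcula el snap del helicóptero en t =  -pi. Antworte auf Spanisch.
Debemos derivar nuestra ecuación de la velocidad v(t) = 3·sin(t) 3 veces. Tomando d/dt de v(t), encontramos a(t) = 3·cos(t). Derivando la aceleración, obtenemos la sacudida: j(t) = -3·sin(t). Tomando d/dt de j(t), encontramos s(t) = -3·cos(t). Usando s(t) = -3·cos(t) y sustituyendo t = -pi, encontramos s = 3.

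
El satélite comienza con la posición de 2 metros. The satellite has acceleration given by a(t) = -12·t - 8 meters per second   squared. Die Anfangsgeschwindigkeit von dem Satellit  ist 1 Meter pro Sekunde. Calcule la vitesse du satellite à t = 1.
En partant de l'accélération a(t) = -12·t - 8, nous prenons 1 primitive. En prenant ∫a(t)dt et en appliquant v(0) = 1, nous trouvons v(t) = -6·t^2 - 8·t + 1. Nous avons la vitesse v(t) = -6·t^2 - 8·t + 1. En substituant t = 1: v(1) = -13.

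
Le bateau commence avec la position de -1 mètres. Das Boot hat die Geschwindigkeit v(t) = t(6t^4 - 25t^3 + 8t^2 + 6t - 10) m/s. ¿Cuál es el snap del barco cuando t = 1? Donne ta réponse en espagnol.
Partiendo de la velocidad v(t) = t·(6·t^4 - 25·t^3 + 8·t^2 + 6·t - 10), tomamos 3 derivadas. Derivando la velocidad, obtenemos la aceleración: a(t) = 6·t^4 - 25·t^3 + 8·t^2 + t·(24·t^3 - 75·t^2 + 16·t + 6) + 6·t - 10. La derivada de la aceleración da la sacudida: j(t) = 48·t^3 - 150·t^2 + t·(72·t^2 - 150·t + 16) + 32·t + 12. Derivando la sacudida, obtenemos el snap: s(t) = 216·t^2 + t·(144·t - 150) - 450·t + 48. Usando s(t) = 216·t^2 + t·(144·t - 150) - 450·t + 48 y sustituyendo t = 1, encontramos s = -192.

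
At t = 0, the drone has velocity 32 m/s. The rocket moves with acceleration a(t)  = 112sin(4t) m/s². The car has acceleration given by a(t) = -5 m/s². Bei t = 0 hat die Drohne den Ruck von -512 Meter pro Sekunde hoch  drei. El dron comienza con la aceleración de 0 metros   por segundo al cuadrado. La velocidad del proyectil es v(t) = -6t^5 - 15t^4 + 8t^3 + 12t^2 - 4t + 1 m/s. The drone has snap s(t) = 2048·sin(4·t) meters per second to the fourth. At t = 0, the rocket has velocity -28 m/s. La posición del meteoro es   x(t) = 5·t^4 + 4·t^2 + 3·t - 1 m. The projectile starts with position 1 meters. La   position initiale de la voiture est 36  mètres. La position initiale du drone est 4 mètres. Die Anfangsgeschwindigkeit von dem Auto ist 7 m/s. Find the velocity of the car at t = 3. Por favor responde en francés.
Pour résoudre ceci, nous devons prendre 1 primitive de notre équation de l'accélération a(t) = -5. La primitive de l'accélération est la vitesse. En utilisant v(0) = 7, nous obtenons v(t) = 7 - 5·t. De l'équation de la vitesse v(t) = 7 - 5·t, nous substituons t = 3 pour obtenir v = -8.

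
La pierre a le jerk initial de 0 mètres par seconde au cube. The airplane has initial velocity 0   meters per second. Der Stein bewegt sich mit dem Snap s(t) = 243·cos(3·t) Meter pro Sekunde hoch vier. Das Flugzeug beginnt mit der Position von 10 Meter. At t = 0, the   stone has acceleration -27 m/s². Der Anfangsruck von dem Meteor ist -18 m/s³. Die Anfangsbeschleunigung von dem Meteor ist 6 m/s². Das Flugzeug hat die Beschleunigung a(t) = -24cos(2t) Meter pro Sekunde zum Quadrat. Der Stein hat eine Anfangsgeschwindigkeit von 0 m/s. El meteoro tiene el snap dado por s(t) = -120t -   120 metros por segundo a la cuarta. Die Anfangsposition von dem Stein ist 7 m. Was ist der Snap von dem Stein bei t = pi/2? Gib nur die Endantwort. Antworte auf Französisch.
À t = pi/2, s = 0.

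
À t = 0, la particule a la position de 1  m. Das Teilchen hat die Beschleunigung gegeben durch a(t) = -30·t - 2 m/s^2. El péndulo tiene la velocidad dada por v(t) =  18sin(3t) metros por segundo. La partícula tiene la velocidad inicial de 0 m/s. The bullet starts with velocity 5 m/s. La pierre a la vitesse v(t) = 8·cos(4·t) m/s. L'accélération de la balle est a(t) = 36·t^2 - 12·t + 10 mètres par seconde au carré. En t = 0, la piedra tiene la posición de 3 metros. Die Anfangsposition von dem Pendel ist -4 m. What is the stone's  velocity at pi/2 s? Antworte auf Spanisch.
Usando v(t) = 8·cos(4·t) y sustituyendo t = pi/2, encontramos v = 8.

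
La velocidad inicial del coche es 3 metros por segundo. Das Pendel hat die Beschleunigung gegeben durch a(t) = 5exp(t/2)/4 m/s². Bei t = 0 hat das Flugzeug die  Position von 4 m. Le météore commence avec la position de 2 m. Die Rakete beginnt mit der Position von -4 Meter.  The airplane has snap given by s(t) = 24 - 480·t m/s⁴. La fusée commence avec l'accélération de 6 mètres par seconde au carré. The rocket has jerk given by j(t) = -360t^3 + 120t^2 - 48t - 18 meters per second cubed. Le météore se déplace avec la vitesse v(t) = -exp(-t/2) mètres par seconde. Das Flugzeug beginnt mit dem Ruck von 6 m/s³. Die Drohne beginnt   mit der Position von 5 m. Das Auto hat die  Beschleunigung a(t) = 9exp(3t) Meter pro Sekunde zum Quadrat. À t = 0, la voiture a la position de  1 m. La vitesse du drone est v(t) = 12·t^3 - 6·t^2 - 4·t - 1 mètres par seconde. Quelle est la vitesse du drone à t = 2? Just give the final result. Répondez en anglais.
v(2) = 63.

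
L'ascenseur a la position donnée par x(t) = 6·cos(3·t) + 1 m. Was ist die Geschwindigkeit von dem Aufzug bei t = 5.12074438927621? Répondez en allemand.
Ausgehend von der Position x(t) = 6·cos(3·t) + 1, nehmen wir 1 Ableitung. Die Ableitung von der Position ergibt die Geschwindigkeit: v(t) = -18·sin(3·t). Mit v(t) = -18·sin(3·t) und Einsetzen von t = 5.12074438927621, finden wir v = -6.09990599431304.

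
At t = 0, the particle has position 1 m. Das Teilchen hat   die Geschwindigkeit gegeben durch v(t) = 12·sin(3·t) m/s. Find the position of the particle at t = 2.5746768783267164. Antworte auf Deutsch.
Ausgehend von der Geschwindigkeit v(t) = 12·sin(3·t), nehmen wir 1 Stammfunktion. Mit ∫v(t)dt und Anwendung von x(0) = 1, finden wir x(t) = 5 - 4·cos(3·t). Wir haben die Position x(t) = 5 - 4·cos(3·t). Durch Einsetzen von t = 2.5746768783267164: x(2.5746768783267164) = 4.48165778026356.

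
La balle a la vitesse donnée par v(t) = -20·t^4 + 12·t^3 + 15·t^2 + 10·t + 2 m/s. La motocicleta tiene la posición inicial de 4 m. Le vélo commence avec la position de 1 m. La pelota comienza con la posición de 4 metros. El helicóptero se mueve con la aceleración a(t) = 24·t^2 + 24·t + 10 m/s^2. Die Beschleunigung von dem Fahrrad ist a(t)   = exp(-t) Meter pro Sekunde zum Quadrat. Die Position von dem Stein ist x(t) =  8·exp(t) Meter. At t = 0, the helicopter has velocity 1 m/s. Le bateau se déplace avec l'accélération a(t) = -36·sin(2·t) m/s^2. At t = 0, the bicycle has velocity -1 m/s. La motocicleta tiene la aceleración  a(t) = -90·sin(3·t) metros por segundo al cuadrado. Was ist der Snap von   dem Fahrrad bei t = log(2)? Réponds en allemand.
Ausgehend von der Beschleunigung a(t) = exp(-t), nehmen wir 2 Ableitungen. Die Ableitung von der Beschleunigung ergibt den Ruck: j(t) = -exp(-t). Mit d/dt von j(t) finden wir s(t) = exp(-t). Aus der Gleichung für den Snap s(t) = exp(-t), setzen wir t = log(2) ein und erhalten s = 1/2.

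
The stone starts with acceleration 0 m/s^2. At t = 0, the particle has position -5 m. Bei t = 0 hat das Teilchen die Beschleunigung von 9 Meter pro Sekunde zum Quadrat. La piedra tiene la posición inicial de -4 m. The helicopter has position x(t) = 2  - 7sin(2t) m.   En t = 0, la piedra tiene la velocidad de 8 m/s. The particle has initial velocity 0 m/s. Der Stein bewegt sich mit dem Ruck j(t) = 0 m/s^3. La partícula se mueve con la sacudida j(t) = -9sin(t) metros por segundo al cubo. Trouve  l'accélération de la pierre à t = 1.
Pour résoudre ceci, nous devons prendre 1 primitive de notre équation du jerk j(t) = 0. La primitive du jerk, avec a(0) = 0, donne l'accélération: a(t) = 0. Nous avons l'accélération a(t) = 0. En substituant t = 1: a(1) = 0.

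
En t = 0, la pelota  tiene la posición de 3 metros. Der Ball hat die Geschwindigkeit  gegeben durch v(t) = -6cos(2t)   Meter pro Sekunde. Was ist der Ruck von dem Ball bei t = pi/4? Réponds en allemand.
Um dies zu lösen, müssen wir 2 Ableitungen unserer Gleichung für die Geschwindigkeit v(t) = -6·cos(2·t) nehmen. Mit d/dt von v(t) finden wir a(t) = 12·sin(2·t). Durch Ableiten von der Beschleunigung erhalten wir den Ruck: j(t) = 24·cos(2·t). Mit j(t) = 24·cos(2·t) und Einsetzen von t = pi/4, finden wir j = 0.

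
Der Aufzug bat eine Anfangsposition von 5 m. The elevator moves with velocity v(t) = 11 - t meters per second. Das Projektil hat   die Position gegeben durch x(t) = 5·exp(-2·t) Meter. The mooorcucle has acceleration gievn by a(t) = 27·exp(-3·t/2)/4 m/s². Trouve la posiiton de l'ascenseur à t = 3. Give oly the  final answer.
La réponse est 67/2.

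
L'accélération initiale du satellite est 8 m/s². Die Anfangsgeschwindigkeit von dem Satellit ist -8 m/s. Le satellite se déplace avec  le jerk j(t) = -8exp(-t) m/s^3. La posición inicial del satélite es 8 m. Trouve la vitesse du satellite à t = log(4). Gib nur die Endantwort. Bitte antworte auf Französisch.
v(log(4)) = -2.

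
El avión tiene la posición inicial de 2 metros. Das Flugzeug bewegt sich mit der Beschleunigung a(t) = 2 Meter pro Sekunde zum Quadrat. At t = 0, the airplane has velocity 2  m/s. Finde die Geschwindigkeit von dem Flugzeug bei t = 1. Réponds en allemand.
Wir müssen das Integral unserer Gleichung für die Beschleunigung a(t) = 2 1-mal finden. Durch Integration von der Beschleunigung und Verwendung der Anfangsbedingung v(0) = 2, erhalten wir v(t) = 2·t + 2. Mit v(t) = 2·t + 2 und Einsetzen von t = 1, finden wir v = 4.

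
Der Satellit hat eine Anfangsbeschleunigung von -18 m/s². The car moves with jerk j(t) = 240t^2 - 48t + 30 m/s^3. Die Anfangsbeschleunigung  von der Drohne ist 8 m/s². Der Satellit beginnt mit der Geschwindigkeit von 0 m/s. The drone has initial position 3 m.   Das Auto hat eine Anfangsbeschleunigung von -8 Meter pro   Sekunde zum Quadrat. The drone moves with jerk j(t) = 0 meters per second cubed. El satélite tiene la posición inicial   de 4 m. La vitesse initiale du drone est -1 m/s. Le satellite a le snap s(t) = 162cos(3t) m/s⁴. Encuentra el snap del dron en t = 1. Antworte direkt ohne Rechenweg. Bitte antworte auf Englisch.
At t = 1, s = 0.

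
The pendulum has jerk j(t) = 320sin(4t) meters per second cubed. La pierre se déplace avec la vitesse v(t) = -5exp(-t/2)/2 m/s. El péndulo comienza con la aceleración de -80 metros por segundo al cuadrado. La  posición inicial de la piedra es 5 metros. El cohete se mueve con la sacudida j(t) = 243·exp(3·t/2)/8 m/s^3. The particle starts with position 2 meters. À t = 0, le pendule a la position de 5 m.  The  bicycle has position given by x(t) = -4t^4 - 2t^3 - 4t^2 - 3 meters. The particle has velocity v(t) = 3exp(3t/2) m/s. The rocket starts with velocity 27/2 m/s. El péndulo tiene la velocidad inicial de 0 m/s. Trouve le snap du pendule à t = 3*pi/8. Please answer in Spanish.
Partiendo de la sacudida j(t) = 320·sin(4·t), tomamos 1 derivada. Derivando la sacudida, obtenemos el snap: s(t) = 1280·cos(4·t). Tenemos el snap s(t) = 1280·cos(4·t). Sustituyendo t = 3*pi/8: s(3*pi/8) = 0.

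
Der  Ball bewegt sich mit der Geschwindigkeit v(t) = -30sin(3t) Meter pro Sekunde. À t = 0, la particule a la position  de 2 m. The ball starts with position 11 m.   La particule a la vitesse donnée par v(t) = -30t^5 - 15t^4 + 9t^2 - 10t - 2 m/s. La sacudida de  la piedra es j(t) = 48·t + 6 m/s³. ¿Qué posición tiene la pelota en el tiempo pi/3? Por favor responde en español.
Debemos encontrar la antiderivada de nuestra ecuación de la velocidad v(t) = -30·sin(3·t) 1 vez. Integrando la velocidad y usando la condición inicial x(0) = 11, obtenemos x(t) = 10·cos(3·t) + 1. De la ecuación de la posición x(t) = 10·cos(3·t) + 1, sustituimos t = pi/3 para obtener x = -9.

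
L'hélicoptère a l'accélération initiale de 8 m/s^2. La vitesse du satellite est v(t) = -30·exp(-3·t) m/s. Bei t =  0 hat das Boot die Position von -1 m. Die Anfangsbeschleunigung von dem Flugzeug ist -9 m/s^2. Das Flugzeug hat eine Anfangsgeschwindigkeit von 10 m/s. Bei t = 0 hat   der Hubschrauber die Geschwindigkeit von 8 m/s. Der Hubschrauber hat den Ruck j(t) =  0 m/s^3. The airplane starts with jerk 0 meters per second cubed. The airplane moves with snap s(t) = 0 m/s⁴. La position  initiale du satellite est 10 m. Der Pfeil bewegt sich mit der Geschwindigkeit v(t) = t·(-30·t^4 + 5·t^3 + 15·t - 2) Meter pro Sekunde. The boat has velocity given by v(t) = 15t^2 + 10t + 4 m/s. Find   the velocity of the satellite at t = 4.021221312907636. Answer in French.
En utilisant v(t) = -30·exp(-3·t) et en substituant t = 4.021221312907636, nous trouvons v = -0.000172957171610429.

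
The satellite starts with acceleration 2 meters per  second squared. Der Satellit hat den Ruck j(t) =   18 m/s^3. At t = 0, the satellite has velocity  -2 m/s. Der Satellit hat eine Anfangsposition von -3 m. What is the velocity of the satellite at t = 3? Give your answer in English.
Starting from jerk j(t) = 18, we take 2 antiderivatives. The antiderivative of jerk is acceleration. Using a(0) = 2, we get a(t) = 18·t + 2. Finding the integral of a(t) and using v(0) = -2: v(t) = 9·t^2 + 2·t - 2. We have velocity v(t) = 9·t^2 + 2·t - 2. Substituting t = 3: v(3) = 85.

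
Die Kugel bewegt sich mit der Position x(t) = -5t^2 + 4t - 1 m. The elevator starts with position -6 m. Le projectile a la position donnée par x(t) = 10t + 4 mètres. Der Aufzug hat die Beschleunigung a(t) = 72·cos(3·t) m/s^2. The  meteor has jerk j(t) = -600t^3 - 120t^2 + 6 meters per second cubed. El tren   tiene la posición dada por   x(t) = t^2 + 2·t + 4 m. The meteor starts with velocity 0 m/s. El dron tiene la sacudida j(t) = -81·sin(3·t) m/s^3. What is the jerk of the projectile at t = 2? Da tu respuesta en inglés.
Starting from position x(t) = 10·t + 4, we take 3 derivatives. The derivative of position gives velocity: v(t) = 10. Differentiating velocity, we get acceleration: a(t) = 0. Differentiating acceleration, we get jerk: j(t) = 0. We have jerk j(t) = 0. Substituting t = 2: j(2) = 0.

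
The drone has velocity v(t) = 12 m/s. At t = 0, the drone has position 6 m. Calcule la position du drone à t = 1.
Nous devons trouver la primitive de notre équation de la vitesse v(t) = 12 1 fois. La primitive de la vitesse, avec x(0) = 6, donne la position: x(t) = 12·t + 6. Nous avons la position x(t) = 12·t + 6. En substituant t = 1: x(1) = 18.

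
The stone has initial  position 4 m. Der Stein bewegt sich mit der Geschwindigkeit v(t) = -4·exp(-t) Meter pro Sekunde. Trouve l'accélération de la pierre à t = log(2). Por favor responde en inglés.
To solve this, we need to take 1 derivative of our velocity equation v(t) = -4·exp(-t). Taking d/dt of v(t), we find a(t) = 4·exp(-t). Using a(t) = 4·exp(-t) and substituting t = log(2), we find a = 2.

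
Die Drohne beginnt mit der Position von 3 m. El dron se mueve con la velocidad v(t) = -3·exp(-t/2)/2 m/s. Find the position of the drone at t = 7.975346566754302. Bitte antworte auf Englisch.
To find the answer, we compute 1 integral of v(t) = -3·exp(-t/2)/2. Integrating velocity and using the initial condition x(0) = 3, we get x(t) = 3·exp(-t/2). We have position x(t) = 3·exp(-t/2). Substituting t = 7.975346566754302: x(7.975346566754302) = 0.0556284234784805.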